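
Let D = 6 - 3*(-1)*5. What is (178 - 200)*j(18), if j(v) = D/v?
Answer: -77/3 ≈ -25.667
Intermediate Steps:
D = 21 (D = 6 + 3*5 = 6 + 15 = 21)
j(v) = 21/v
(178 - 200)*j(18) = (178 - 200)*(21/18) = -462/18 = -22*7/6 = -77/3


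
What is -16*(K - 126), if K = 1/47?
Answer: 94736/47 ≈ 2015.7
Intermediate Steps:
K = 1/47 ≈ 0.021277
-16*(K - 126) = -16*(1/47 - 126) = -16*(-5921/47) = 94736/47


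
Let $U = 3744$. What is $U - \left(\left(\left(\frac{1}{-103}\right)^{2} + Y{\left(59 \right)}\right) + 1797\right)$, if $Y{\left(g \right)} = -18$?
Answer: $\frac{20846684}{10609} \approx 1965.0$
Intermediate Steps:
$U - \left(\left(\left(\frac{1}{-103}\right)^{2} + Y{\left(59 \right)}\right) + 1797\right) = 3744 - \left(\left(\left(\frac{1}{-103}\right)^{2} - 18\right) + 1797\right) = 3744 - \left(\left(\left(- \frac{1}{103}\right)^{2} - 18\right) + 1797\right) = 3744 - \left(\left(\frac{1}{10609} - 18\right) + 1797\right) = 3744 - \left(- \frac{190961}{10609} + 1797\right) = 3744 - \frac{18873412}{10609} = \frac{20846684}{10609}$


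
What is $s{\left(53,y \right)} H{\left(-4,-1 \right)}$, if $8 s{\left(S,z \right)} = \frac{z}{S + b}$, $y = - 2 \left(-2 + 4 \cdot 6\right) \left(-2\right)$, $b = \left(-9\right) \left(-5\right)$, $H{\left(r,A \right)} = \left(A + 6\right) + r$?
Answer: $\frac{11}{98} \approx 0.11224$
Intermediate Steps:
$H{\left(r,A \right)} = 6 + A + r$ ($H{\left(r,A \right)} = \left(6 + A\right) + r = 6 + A + r$)
$b = 45$
$y = 88$ ($y = - 2 \left(-2 + 24\right) \left(-2\right) = - 2 \cdot 22 \left(-2\right) = \left(-2\right) \left(-44\right) = 88$)
$s{\left(S,z \right)} = \frac{z}{8 \left(45 + S\right)}$ ($s{\left(S,z \right)} = \frac{z \frac{1}{S + 45}}{8} = \frac{z \frac{1}{45 + S}}{8} = \frac{z}{8 \left(45 + S\right)}$)
$s{\left(53,y \right)} H{\left(-4,-1 \right)} = \frac{1}{8} \cdot 88 \frac{1}{45 + 53} \left(6 - 1 - 4\right) = \frac{1}{8} \cdot 88 \cdot \frac{1}{98} \cdot 1 = \frac{11}{98} \cdot 1 = \frac{11}{98}$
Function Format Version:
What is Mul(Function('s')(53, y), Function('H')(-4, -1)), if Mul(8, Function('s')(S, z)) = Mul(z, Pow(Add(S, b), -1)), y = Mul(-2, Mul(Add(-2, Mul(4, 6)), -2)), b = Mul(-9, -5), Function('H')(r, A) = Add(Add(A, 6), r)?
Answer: Rational(11, 98) ≈ 0.11224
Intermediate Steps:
Function('H')(r, A) = Add(6, A, r) (Function('H')(r, A) = Add(Add(6, A), r) = Add(6, A, r))
b = 45
y = 88 (y = Mul(-2, Mul(Add(-2, 24), -2)) = Mul(-2, Mul(22, -2)) = Mul(-2, -44) = 88)
Function('s')(S, z) = Mul(Rational(1, 8), z, Pow(Add(45, S), -1)) (Function('s')(S, z) = Mul(Rational(1, 8), Mul(z, Pow(Add(S, 45), -1))) = Mul(Rational(1, 8), Mul(z, Pow(Add(45, S), -1))) = Mul(Rational(1, 8), z, Pow(Add(45, S), -1)))
Mul(Function('s')(53, y), Function('H')(-4, -1)) = Mul(Mul(Rational(1, 8), 88, Pow(Add(45, 53), -1)), Add(6, -1, -4)) = Mul(Mul(Rational(1, 8), 88, Pow(98, -1)), 1) = Mul(Mul(Rational(1, 8), 88, Rational(1, 98)), 1) = Mul(Rational(11, 98), 1) = Rational(11, 98)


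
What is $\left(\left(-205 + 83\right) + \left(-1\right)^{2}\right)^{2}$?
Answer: $14641$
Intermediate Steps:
$\left(\left(-205 + 83\right) + \left(-1\right)^{2}\right)^{2} = \left(-122 + 1\right)^{2} = \left(-121\right)^{2} = 14641$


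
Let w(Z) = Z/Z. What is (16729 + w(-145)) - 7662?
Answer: 9068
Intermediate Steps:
w(Z) = 1
(16729 + w(-145)) - 7662 = (16729 + 1) - 7662 = 16730 - 7662 = 9068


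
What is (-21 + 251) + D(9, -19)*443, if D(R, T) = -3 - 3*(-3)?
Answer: 2888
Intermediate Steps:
D(R, T) = 6 (D(R, T) = -3 + 9 = 6)
(-21 + 251) + D(9, -19)*443 = (-21 + 251) + 6*443 = 230 + 2658 = 2888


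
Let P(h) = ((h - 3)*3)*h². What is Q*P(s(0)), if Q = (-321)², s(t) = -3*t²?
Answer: 0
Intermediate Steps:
Q = 103041
P(h) = h²*(-9 + 3*h) (P(h) = ((-3 + h)*3)*h² = (-9 + 3*h)*h² = h²*(-9 + 3*h))
Q*P(s(0)) = 103041*(3*(-3*0²)²*(-3 - 3*0²)) = 103041*(3*(-3*0)²*(-3 - 3*0)) = 103041*(3*0²*(-3 + 0)) = 103041*(3*0*(-3)) = 103041*0 = 0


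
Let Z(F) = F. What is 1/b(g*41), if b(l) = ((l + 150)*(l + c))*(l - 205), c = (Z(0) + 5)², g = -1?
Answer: 1/429024 ≈ 2.3309e-6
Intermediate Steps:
c = 25 (c = (0 + 5)² = 5² = 25)
b(l) = (-205 + l)*(25 + l)*(150 + l) (b(l) = ((l + 150)*(l + 25))*(l - 205) = ((150 + l)*(25 + l))*(-205 + l) = ((25 + l)*(150 + l))*(-205 + l) = (-205 + l)*(25 + l)*(150 + l))
1/b(g*41) = 1/(-768750 + (-1*41)³ - (-32125)*41 - 30*(-1*41)²) = 1/(-768750 + (-41)³ - 32125*(-41) - 30*(-41)²) = 1/(-768750 - 68921 + 1317125 - 30*1681) = 1/(-768750 - 68921 + 1317125 - 50430) = 1/429024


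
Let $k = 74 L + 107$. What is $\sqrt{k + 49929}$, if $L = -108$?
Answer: $2 \sqrt{10511} \approx 205.05$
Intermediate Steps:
$k = -7885$ ($k = 74 \left(-108\right) + 107 = -7992 + 107 = -7885$)
$\sqrt{k + 49929} = \sqrt{-7885 + 49929} = \sqrt{42044} = 2 \sqrt{10511}$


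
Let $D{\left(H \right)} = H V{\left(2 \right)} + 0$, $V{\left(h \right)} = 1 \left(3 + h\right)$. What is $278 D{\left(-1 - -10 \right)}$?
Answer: $12510$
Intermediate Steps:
$V{\left(h \right)} = 3 + h$
$D{\left(H \right)} = 5 H$ ($D{\left(H \right)} = H \left(3 + 2\right) + 0 = H 5 + 0 = 5 H + 0 = 5 H$)
$278 D{\left(-1 - -10 \right)} = 278 \cdot 5 \left(-1 - -10\right) = 278 \cdot 5 \left(-1 + 10\right) = 278 \cdot 5 \cdot 9 = 278 \cdot 45 = 12510$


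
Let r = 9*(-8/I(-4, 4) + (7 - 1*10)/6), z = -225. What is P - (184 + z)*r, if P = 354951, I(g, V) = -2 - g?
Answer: 706581/2 ≈ 3.5329e+5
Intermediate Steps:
r = -81/2 (r = 9*(-8/(-2 - 1*(-4)) + (7 - 1*10)/6) = 9*(-8/(-2 + 4) + (7 - 10)*(⅙)) = 9*(-8/2 - 3*⅙) = 9*(-8*½ - ½) = 9*(-4 - ½) = 9*(-9/2) = -81/2 ≈ -40.500)
P - (184 + z)*r = 354951 - (184 - 225)*(-81)/2 = 354951 - (-41)*(-81)/2 = 354951 - 1*3321/2 = 354951 - 3321/2 = 706581/2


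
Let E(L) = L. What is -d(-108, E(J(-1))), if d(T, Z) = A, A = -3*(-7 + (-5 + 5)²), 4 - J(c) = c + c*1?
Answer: -21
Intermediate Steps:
J(c) = 4 - 2*c (J(c) = 4 - (c + c*1) = 4 - (c + c) = 4 - 2*c)
A = 21 (A = -3*(-7 + 0²) = -3*(-7 + 0) = -3*(-7) = 21)
d(T, Z) = 21
-d(-108, E(J(-1))) = -1*21 = -21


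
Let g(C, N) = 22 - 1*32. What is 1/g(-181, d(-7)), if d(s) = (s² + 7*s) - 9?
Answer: -⅒ ≈ -0.10000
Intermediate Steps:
d(s) = -9 + s² + 7*s
g(C, N) = -10 (g(C, N) = 22 - 32 = -10)
1/g(-181, d(-7)) = 1/(-10) = -⅒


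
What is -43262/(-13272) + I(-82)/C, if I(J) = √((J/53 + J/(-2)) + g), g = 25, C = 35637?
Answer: 21631/6636 + 2*√45262/1888761 ≈ 3.2599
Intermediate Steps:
I(J) = √(25 - 51*J/106) (I(J) = √((J/53 + J/(-2)) + 25) = √((J*(1/53) + J*(-½)) + 25) = √((J/53 - J/2) + 25) = √(-51*J/106 + 25) = √(25 - 51*J/106))
-43262/(-13272) + I(-82)/C = -43262/(-13272) + (√(280900 - 5406*(-82))/106)/35637 = -43262*(-1/13272) + (√(280900 + 443292)/106)*(1/35637) = 21631/6636 + (√724192/106)*(1/35637) = 21631/6636 + ((4*√45262)/106)*(1/35637) = 21631/6636 + (2*√45262/53)*(1/35637) = 21631/6636 + 2*√45262/1888761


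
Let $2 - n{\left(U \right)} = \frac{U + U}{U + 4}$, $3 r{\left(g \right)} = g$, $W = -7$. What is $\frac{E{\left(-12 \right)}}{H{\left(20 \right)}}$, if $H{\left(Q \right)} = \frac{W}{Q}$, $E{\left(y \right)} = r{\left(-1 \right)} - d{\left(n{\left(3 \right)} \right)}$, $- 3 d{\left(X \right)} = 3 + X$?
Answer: $- \frac{440}{147} \approx -2.9932$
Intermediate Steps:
$r{\left(g \right)} = \frac{g}{3}$
$n{\left(U \right)} = 2 - \frac{2 U}{4 + U}$ ($n{\left(U \right)} = 2 - \frac{U + U}{U + 4} = 2 - \frac{2 U}{4 + U}$)
$d{\left(X \right)} = -1 - \frac{X}{3}$ ($d{\left(X \right)} = - \frac{3 + X}{3} = -1 - \frac{X}{3}$)
$E{\left(y \right)} = \frac{22}{21}$ ($E{\left(y \right)} = \frac{1}{3} \left(-1\right) - \left(-1 - \frac{8 \frac{1}{4 + 3}}{3}\right) = - \frac{1}{3} - \left(-1 - \frac{8 \cdot \frac{1}{7}}{3}\right) = - \frac{1}{3} - \left(-1 - \frac{8}{21}\right) = - \frac{1}{3} - - \frac{29}{21} = - \frac{1}{3} + \frac{29}{21} = \frac{22}{21}$)
$H{\left(Q \right)} = - \frac{7}{Q}$
$\frac{E{\left(-12 \right)}}{H{\left(20 \right)}} = \frac{22}{21 \left(- \frac{7}{20}\right)} = \frac{22}{21} \left(- \frac{20}{7}\right) = - \frac{440}{147}$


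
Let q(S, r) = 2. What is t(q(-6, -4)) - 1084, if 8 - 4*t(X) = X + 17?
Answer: -4347/4 ≈ -1086.8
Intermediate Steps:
t(X) = -9/4 - X/4 (t(X) = 2 - (X + 17)/4 = 2 - (17 + X)/4 = 2 + (-17/4 - X/4) = -9/4 - X/4)
t(q(-6, -4)) - 1084 = (-9/4 - 1/4*2) - 1084 = (-9/4 - 1/2) - 1084 = -11/4 - 1084 = -4347/4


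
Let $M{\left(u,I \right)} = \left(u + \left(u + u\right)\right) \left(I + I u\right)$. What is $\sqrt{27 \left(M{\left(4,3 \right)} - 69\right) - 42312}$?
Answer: $i \sqrt{39315} \approx 198.28 i$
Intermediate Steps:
$M{\left(u,I \right)} = 3 u \left(I + I u\right)$ ($M{\left(u,I \right)} = \left(u + 2 u\right) \left(I + I u\right) = 3 u \left(I + I u\right)$)
$\sqrt{27 \left(M{\left(4,3 \right)} - 69\right) - 42312} = \sqrt{27 \left(3 \cdot 3 \cdot 4 \left(1 + 4\right) - 69\right) - 42312} = \sqrt{27 \left(3 \cdot 3 \cdot 4 \cdot 5 - 69\right) - 42312} = \sqrt{27 \left(180 - 69\right) - 42312} = \sqrt{27 \cdot 111 - 42312} = \sqrt{2997 - 42312} = \sqrt{-39315} = i \sqrt{39315}$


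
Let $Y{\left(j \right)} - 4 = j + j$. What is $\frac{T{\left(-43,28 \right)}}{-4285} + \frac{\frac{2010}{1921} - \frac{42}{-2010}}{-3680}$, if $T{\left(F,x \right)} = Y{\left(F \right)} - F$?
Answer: $\frac{17883443611}{2029554941600} \approx 0.0088115$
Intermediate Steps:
$Y{\left(j \right)} = 4 + 2 j$ ($Y{\left(j \right)} = 4 + \left(j + j\right) = 4 + 2 j$)
$T{\left(F,x \right)} = 4 + F$ ($T{\left(F,x \right)} = \left(4 + 2 F\right) - F = 4 + F$)
$\frac{T{\left(-43,28 \right)}}{-4285} + \frac{\frac{2010}{1921} - \frac{42}{-2010}}{-3680} = \frac{4 - 43}{-4285} + \frac{\frac{2010}{1921} - \frac{42}{-2010}}{-3680} = \left(-39\right) \left(- \frac{1}{4285}\right) + \left(2010 \cdot \frac{1}{1921} - - \frac{7}{335}\right) \left(- \frac{1}{3680}\right) = \frac{39}{4285} + \left(\frac{2010}{1921} + \frac{7}{335}\right) \left(- \frac{1}{3680}\right) = \frac{39}{4285} + \frac{686797}{643535} \left(- \frac{1}{3680}\right) = \frac{39}{4285} - \frac{686797}{2368208800} = \frac{17883443611}{2029554941600}$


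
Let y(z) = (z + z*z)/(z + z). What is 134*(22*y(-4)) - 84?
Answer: -4506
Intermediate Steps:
y(z) = (z + z²)/(2*z) (y(z) = (z + z²)/((2*z)) = (z + z²)*(1/(2*z)) = (z + z²)/(2*z))
134*(22*y(-4)) - 84 = 134*(22*(½ + (½)*(-4))) - 84 = 134*(22*(½ - 2)) - 84 = 134*(22*(-3/2)) - 84 = 134*(-33) - 84 = -4422 - 84 = -4506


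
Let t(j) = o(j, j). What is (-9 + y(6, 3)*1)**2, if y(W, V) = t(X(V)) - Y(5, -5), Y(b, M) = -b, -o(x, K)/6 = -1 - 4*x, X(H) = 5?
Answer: 14884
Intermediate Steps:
o(x, K) = 6 + 24*x (o(x, K) = -6*(-1 - 4*x) = 6 + 24*x)
t(j) = 6 + 24*j
y(W, V) = 131 (y(W, V) = (6 + 24*5) - (-1)*5 = (6 + 120) - 1*(-5) = 126 + 5 = 131)
(-9 + y(6, 3)*1)**2 = (-9 + 131*1)**2 = (-9 + 131)**2 = 122**2 = 14884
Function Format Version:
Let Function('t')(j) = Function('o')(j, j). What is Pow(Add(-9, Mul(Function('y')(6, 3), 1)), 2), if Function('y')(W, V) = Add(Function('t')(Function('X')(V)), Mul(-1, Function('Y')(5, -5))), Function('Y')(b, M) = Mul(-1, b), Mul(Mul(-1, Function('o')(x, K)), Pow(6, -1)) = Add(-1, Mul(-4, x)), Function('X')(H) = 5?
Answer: 14884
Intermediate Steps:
Function('o')(x, K) = Add(6, Mul(24, x)) (Function('o')(x, K) = Mul(-6, Add(-1, Mul(-4, x))) = Add(6, Mul(24, x)))
Function('t')(j) = Add(6, Mul(24, j))
Function('y')(W, V) = 131 (Function('y')(W, V) = Add(Add(6, Mul(24, 5)), Mul(-1, Mul(-1, 5))) = Add(Add(6, 120), Mul(-1, -5)) = Add(126, 5) = 131)
Pow(Add(-9, Mul(Function('y')(6, 3), 1)), 2) = Pow(Add(-9, Mul(131, 1)), 2) = Pow(Add(-9, 131), 2) = Pow(122, 2) = 14884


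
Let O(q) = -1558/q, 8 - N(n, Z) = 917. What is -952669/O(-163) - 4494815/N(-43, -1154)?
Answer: -134151185953/1416222 ≈ -94725.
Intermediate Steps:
N(n, Z) = -909 (N(n, Z) = 8 - 1*917 = 8 - 917 = -909)
-952669/O(-163) - 4494815/N(-43, -1154) = -952669/((-1558/(-163))) - 4494815/(-909) = -952669/((-1558*(-1/163))) - 4494815*(-1/909) = -952669/1558/163 + 4494815/909 = -952669*163/1558 + 4494815/909 = -155285047/1558 + 4494815/909 = -134151185953/1416222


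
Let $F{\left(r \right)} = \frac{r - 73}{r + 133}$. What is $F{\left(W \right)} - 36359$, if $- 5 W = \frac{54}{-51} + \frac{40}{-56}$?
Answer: $- \frac{1442492219}{39673} \approx -36360.0$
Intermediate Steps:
$W = \frac{211}{595}$ ($W = - \frac{\frac{54}{-51} + \frac{40}{-56}}{5} = - \frac{54 \left(- \frac{1}{51}\right) + 40 \left(- \frac{1}{56}\right)}{5} = - \frac{- \frac{18}{17} - \frac{5}{7}}{5} = \left(- \frac{1}{5}\right) \left(- \frac{211}{119}\right) = \frac{211}{595} \approx 0.35462$)
$F{\left(r \right)} = \frac{-73 + r}{133 + r}$
$F{\left(W \right)} - 36359 = \frac{-73 + \frac{211}{595}}{133 + \frac{211}{595}} - 36359 = \frac{1}{\frac{79346}{595}} \left(- \frac{43224}{595}\right) - 36359 = \frac{595}{79346} \left(- \frac{43224}{595}\right) - 36359 = - \frac{21612}{39673} - 36359 = - \frac{1442492219}{39673}$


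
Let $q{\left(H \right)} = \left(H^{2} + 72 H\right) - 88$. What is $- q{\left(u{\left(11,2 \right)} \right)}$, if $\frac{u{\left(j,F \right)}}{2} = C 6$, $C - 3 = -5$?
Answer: $1240$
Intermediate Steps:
$C = -2$ ($C = 3 - 5 = -2$)
$u{\left(j,F \right)} = -24$ ($u{\left(j,F \right)} = 2 \left(\left(-2\right) 6\right) = 2 \left(-12\right) = -24$)
$q{\left(H \right)} = -88 + H^{2} + 72 H$
$- q{\left(u{\left(11,2 \right)} \right)} = - (-88 + \left(-24\right)^{2} + 72 \left(-24\right)) = - (-88 + 576 - 1728) = \left(-1\right) \left(-1240\right) = 1240$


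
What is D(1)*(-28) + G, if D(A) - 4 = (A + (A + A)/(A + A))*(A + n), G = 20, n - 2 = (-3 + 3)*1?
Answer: -260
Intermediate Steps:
n = 2 (n = 2 + (-3 + 3)*1 = 2 + 0*1 = 2 + 0 = 2)
D(A) = 4 + (1 + A)*(2 + A) (D(A) = 4 + (A + (A + A)/(A + A))*(A + 2) = 4 + (A + (2*A)/((2*A)))*(2 + A) = 4 + (A + (2*A)*(1/(2*A)))*(2 + A) = 4 + (A + 1)*(2 + A) = 4 + (1 + A)*(2 + A))
D(1)*(-28) + G = (6 + 1² + 3*1)*(-28) + 20 = (6 + 1 + 3)*(-28) + 20 = 10*(-28) + 20 = -280 + 20 = -260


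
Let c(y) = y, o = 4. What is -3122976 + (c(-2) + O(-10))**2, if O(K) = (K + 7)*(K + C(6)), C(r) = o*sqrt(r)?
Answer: -3121328 - 672*sqrt(6) ≈ -3.1230e+6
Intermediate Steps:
C(r) = 4*sqrt(r)
O(K) = (7 + K)*(K + 4*sqrt(6)) (O(K) = (K + 7)*(K + 4*sqrt(6)) = (7 + K)*(K + 4*sqrt(6)))
-3122976 + (c(-2) + O(-10))**2 = -3122976 + (-2 + ((-10)**2 + 7*(-10) + 28*sqrt(6) + 4*(-10)*sqrt(6)))**2 = -3122976 + (-2 + (100 - 70 + 28*sqrt(6) - 40*sqrt(6)))**2 = -3122976 + (-2 + (30 - 12*sqrt(6)))**2 = -3122976 + (28 - 12*sqrt(6))**2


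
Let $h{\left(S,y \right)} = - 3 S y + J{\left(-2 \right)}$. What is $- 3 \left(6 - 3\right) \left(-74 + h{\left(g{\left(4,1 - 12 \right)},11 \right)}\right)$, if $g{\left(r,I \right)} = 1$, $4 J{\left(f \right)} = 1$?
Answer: $\frac{3843}{4} \approx 960.75$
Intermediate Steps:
$J{\left(f \right)} = \frac{1}{4}$ ($J{\left(f \right)} = \frac{1}{4} \cdot 1 = \frac{1}{4}$)
$h{\left(S,y \right)} = \frac{1}{4} - 3 S y$ ($h{\left(S,y \right)} = - 3 S y + \frac{1}{4} = \frac{1}{4} - 3 S y$)
$- 3 \left(6 - 3\right) \left(-74 + h{\left(g{\left(4,1 - 12 \right)},11 \right)}\right) = - 3 \left(6 - 3\right) \left(-74 + \left(\frac{1}{4} - 3 \cdot 11\right)\right) = \left(-3\right) 3 \left(-74 + \left(\frac{1}{4} - 33\right)\right) = - 9 \left(-74 - \frac{131}{4}\right) = \left(-9\right) \left(- \frac{427}{4}\right) = \frac{3843}{4}$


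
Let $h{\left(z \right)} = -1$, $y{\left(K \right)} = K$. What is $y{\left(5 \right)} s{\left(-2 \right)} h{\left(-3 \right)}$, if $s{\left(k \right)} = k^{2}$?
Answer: $-20$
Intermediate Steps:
$y{\left(5 \right)} s{\left(-2 \right)} h{\left(-3 \right)} = 5 \left(-2\right)^{2} \left(-1\right) = 5 \cdot 4 \left(-1\right) = 20 \left(-1\right) = -20$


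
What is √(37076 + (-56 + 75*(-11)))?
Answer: √36195 ≈ 190.25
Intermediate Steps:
√(37076 + (-56 + 75*(-11))) = √(37076 + (-56 - 825)) = √(37076 - 881) = √36195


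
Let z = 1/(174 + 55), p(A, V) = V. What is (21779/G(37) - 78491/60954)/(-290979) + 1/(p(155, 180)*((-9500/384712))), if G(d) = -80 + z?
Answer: -22747661987681084/101534969350985625 ≈ -0.22404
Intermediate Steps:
z = 1/229 ≈ 0.0043668
G(d) = -18319/229 (G(d) = -80 + 1/229 = -18319/229)
(21779/G(37) - 78491/60954)/(-290979) + 1/(p(155, 180)*((-9500/384712))) = (21779/(-18319/229) - 78491/60954)/(-290979) + 1/(180*((-9500/384712))) = (21779*(-229/18319) - 78491*1/60954)*(-1/290979) + 1/(180*((-9500*1/384712))) = (-4987391/18319 - 78491/60954)*(-1/290979) + 1/(180*(-125/5062)) = -305439307643/1116616326*(-1/290979) + (1/180)*(-5062/125) = 305439307643/324911901923154 - 2531/11250 = -22747661987681084/101534969350985625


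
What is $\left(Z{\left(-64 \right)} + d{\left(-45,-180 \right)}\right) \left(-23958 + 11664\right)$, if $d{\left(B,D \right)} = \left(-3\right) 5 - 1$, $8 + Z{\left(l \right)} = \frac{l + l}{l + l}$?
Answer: $282762$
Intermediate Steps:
$Z{\left(l \right)} = -7$ ($Z{\left(l \right)} = -8 + \frac{l + l}{l + l} = -8 + \frac{2 l}{2 l} = -8 + 2 l \frac{1}{2 l} = -8 + 1 = -7$)
$d{\left(B,D \right)} = -16$ ($d{\left(B,D \right)} = -15 - 1 = -16$)
$\left(Z{\left(-64 \right)} + d{\left(-45,-180 \right)}\right) \left(-23958 + 11664\right) = \left(-7 - 16\right) \left(-23958 + 11664\right) = \left(-23\right) \left(-12294\right) = 282762$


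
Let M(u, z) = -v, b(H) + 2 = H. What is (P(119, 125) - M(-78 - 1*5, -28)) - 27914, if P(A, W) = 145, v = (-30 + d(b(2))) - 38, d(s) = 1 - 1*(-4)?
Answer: -27832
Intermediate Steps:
b(H) = -2 + H
d(s) = 5 (d(s) = 1 + 4 = 5)
v = -63 (v = (-30 + 5) - 38 = -25 - 38 = -63)
M(u, z) = 63 (M(u, z) = -1*(-63) = 63)
(P(119, 125) - M(-78 - 1*5, -28)) - 27914 = (145 - 1*63) - 27914 = (145 - 63) - 27914 = 82 - 27914 = -27832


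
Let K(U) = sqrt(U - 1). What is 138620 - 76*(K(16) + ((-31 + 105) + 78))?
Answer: 127068 - 76*sqrt(15) ≈ 1.2677e+5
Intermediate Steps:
K(U) = sqrt(-1 + U)
138620 - 76*(K(16) + ((-31 + 105) + 78)) = 138620 - 76*(sqrt(-1 + 16) + ((-31 + 105) + 78)) = 138620 - 76*(sqrt(15) + (74 + 78)) = 138620 - 76*(sqrt(15) + 152) = 138620 - 76*(152 + sqrt(15)) = 138620 - (11552 + 76*sqrt(15)) = 138620 + (-11552 - 76*sqrt(15)) = 127068 - 76*sqrt(15)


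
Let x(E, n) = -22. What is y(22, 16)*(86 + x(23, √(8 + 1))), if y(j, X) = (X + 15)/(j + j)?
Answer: 496/11 ≈ 45.091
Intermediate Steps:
y(j, X) = (15 + X)/(2*j) (y(j, X) = (15 + X)/((2*j)) = (15 + X)*(1/(2*j)) = (15 + X)/(2*j))
y(22, 16)*(86 + x(23, √(8 + 1))) = ((½)*(15 + 16)/22)*(86 - 22) = ((½)*(1/22)*31)*64 = (31/44)*64 = 496/11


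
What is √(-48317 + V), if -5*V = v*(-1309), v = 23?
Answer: I*√1057390/5 ≈ 205.66*I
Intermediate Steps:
V = 30107/5 (V = -23*(-1309)/5 = -⅕*(-30107) = 30107/5 ≈ 6021.4)
√(-48317 + V) = √(-48317 + 30107/5) = √(-211478/5) = I*√1057390/5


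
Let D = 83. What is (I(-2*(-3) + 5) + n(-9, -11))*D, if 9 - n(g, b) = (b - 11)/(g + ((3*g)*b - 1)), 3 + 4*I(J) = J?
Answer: 263857/287 ≈ 919.36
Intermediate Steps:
I(J) = -3/4 + J/4
n(g, b) = 9 - (-11 + b)/(-1 + g + 3*b*g) (n(g, b) = 9 - (b - 11)/(g + ((3*g)*b - 1)) = 9 - (-11 + b)/(g + (3*b*g - 1)) = 9 - (-11 + b)/(g + (-1 + 3*b*g)) = 9 - (-11 + b)/(-1 + g + 3*b*g))
(I(-2*(-3) + 5) + n(-9, -11))*D = ((-3/4 + (-2*(-3) + 5)/4) + (2 - 1*(-11) + 9*(-9) + 27*(-11)*(-9))/(-1 - 9 + 3*(-11)*(-9)))*83 = ((-3/4 + (6 + 5)/4) + (2 + 11 - 81 + 2673)/(-1 - 9 + 297))*83 = ((-3/4 + (1/4)*11) + 2605/287)*83 = ((-3/4 + 11/4) + (1/287)*2605)*83 = (2 + 2605/287)*83 = (3179/287)*83 = 263857/287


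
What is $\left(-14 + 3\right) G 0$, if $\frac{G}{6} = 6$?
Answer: $0$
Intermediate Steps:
$G = 36$ ($G = 6 \cdot 6 = 36$)
$\left(-14 + 3\right) G 0 = \left(-14 + 3\right) 36 \cdot 0 = \left(-11\right) 0 = 0$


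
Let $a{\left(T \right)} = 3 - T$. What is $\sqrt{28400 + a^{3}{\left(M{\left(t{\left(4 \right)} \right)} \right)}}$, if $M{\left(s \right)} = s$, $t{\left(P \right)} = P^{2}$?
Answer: $\sqrt{26203} \approx 161.87$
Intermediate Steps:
$\sqrt{28400 + a^{3}{\left(M{\left(t{\left(4 \right)} \right)} \right)}} = \sqrt{28400 + \left(3 - 4^{2}\right)^{3}} = \sqrt{28400 + \left(3 - 16\right)^{3}} = \sqrt{28400 + \left(-13\right)^{3}} = \sqrt{28400 - 2197} = \sqrt{26203}$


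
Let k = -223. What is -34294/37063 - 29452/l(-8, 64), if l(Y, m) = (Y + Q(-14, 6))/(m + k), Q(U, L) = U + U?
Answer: -1112579303/8553 ≈ -1.3008e+5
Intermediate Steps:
Q(U, L) = 2*U
l(Y, m) = (-28 + Y)/(-223 + m) (l(Y, m) = (Y + 2*(-14))/(m - 223) = (Y - 28)/(-223 + m) = (-28 + Y)/(-223 + m))
-34294/37063 - 29452/l(-8, 64) = -34294/37063 - 29452*(-223 + 64)/(-28 - 8) = -34294*1/37063 - 29452/(-36/(-159)) = -2638/2851 - 29452/((-1/159*(-36))) = -2638/2851 - 29452/12/53 = -2638/2851 - 29452*53/12 = -2638/2851 - 390239/3 = -1112579303/8553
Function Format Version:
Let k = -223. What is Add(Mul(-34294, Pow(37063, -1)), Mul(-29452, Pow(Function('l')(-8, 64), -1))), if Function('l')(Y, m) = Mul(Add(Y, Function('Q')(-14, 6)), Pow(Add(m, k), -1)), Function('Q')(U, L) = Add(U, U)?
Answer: Rational(-1112579303, 8553) ≈ -1.3008e+5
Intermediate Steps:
Function('Q')(U, L) = Mul(2, U)
Function('l')(Y, m) = Mul(Pow(Add(-223, m), -1), Add(-28, Y)) (Function('l')(Y, m) = Mul(Add(Y, Mul(2, -14)), Pow(Add(m, -223), -1)) = Mul(Add(Y, -28), Pow(Add(-223, m), -1)) = Mul(Add(-28, Y), Pow(Add(-223, m), -1)) = Mul(Pow(Add(-223, m), -1), Add(-28, Y)))
Add(Mul(-34294, Pow(37063, -1)), Mul(-29452, Pow(Function('l')(-8, 64), -1))) = Add(Mul(-34294, Pow(37063, -1)), Mul(-29452, Pow(Mul(Pow(Add(-223, 64), -1), Add(-28, -8)), -1))) = Add(Mul(-34294, Rational(1, 37063)), Mul(-29452, Pow(Mul(Pow(-159, -1), -36), -1))) = Add(Rational(-2638, 2851), Mul(-29452, Pow(Mul(Rational(-1, 159), -36), -1))) = Add(Rational(-2638, 2851), Mul(-29452, Pow(Rational(12, 53), -1))) = Add(Rational(-2638, 2851), Mul(-29452, Rational(53, 12))) = Add(Rational(-2638, 2851), Rational(-390239, 3)) = Rational(-1112579303, 8553)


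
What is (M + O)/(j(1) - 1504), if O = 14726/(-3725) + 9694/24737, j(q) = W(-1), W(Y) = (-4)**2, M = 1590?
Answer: -73091449919/68556121800 ≈ -1.0662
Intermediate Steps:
W(Y) = 16
j(q) = 16
O = -328166912/92145325 (O = 14726*(-1/3725) + 9694*(1/24737) = -14726/3725 + 9694/24737 = -328166912/92145325 ≈ -3.5614)
(M + O)/(j(1) - 1504) = (1590 - 328166912/92145325)/(16 - 1504) = (146182899838/92145325)/(-1488) = (146182899838/92145325)*(-1/1488) = -73091449919/68556121800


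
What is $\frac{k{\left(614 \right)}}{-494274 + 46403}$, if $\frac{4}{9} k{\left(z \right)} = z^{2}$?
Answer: $- \frac{848241}{447871} \approx -1.8939$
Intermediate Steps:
$k{\left(z \right)} = \frac{9 z^{2}}{4}$
$\frac{k{\left(614 \right)}}{-494274 + 46403} = \frac{\frac{9}{4} \cdot 614^{2}}{-494274 + 46403} = \frac{\frac{9}{4} \cdot 376996}{-447871} = 848241 \left(- \frac{1}{447871}\right) = - \frac{848241}{447871}$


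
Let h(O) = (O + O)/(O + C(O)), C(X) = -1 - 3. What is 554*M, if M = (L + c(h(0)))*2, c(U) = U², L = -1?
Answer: -1108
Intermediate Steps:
C(X) = -4
h(O) = 2*O/(-4 + O) (h(O) = (O + O)/(O - 4) = (2*O)/(-4 + O) = 2*O/(-4 + O))
M = -2 (M = (-1 + (2*0/(-4 + 0))²)*2 = (-1 + (2*0/(-4))²)*2 = (-1 + (2*0*(-¼))²)*2 = (-1 + 0²)*2 = (-1 + 0)*2 = -1*2 = -2)
554*M = 554*(-2) = -1108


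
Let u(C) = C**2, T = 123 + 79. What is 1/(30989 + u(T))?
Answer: 1/71793 ≈ 1.3929e-5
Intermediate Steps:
T = 202
1/(30989 + u(T)) = 1/(30989 + 202**2) = 1/(30989 + 40804) = 1/71793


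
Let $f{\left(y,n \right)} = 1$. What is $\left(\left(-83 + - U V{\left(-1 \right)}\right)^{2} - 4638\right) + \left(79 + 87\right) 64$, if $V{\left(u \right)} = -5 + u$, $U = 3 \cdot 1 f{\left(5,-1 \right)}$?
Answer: $10211$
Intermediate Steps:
$U = 3$ ($U = 3 \cdot 1 \cdot 1 = 3 \cdot 1 = 3$)
$\left(\left(-83 + - U V{\left(-1 \right)}\right)^{2} - 4638\right) + \left(79 + 87\right) 64 = \left(\left(-83 + \left(-1\right) 3 \left(-5 - 1\right)\right)^{2} - 4638\right) + \left(79 + 87\right) 64 = \left(\left(-83 - -18\right)^{2} - 4638\right) + 166 \cdot 64 = \left(\left(-83 + 18\right)^{2} - 4638\right) + 10624 = \left(\left(-65\right)^{2} - 4638\right) + 10624 = \left(4225 - 4638\right) + 10624 = -413 + 10624 = 10211$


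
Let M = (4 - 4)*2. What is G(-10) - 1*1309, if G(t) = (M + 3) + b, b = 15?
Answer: -1291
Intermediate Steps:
M = 0 (M = 0*2 = 0)
G(t) = 18 (G(t) = (0 + 3) + 15 = 3 + 15 = 18)
G(-10) - 1*1309 = 18 - 1*1309 = 18 - 1309 = -1291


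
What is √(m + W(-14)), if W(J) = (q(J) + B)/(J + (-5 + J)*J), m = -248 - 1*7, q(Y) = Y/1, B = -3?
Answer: I*√449939/42 ≈ 15.971*I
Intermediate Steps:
q(Y) = Y (q(Y) = Y*1 = Y)
m = -255 (m = -248 - 7 = -255)
W(J) = (-3 + J)/(J + J*(-5 + J)) (W(J) = (J - 3)/(J + (-5 + J)*J) = (-3 + J)/(J + J*(-5 + J)))
√(m + W(-14)) = √(-255 + (-3 - 14)/((-14)*(-4 - 14))) = √(-255 - 1/14*(-17)/(-18)) = √(-255 - 1/14*(-1/18)*(-17)) = √(-255 - 17/252) = √(-64277/252) = I*√449939/42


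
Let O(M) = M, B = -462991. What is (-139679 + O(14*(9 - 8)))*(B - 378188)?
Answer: 117483265035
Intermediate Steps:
(-139679 + O(14*(9 - 8)))*(B - 378188) = (-139679 + 14*(9 - 8))*(-462991 - 378188) = (-139679 + 14*1)*(-841179) = (-139679 + 14)*(-841179) = -139665*(-841179) = 117483265035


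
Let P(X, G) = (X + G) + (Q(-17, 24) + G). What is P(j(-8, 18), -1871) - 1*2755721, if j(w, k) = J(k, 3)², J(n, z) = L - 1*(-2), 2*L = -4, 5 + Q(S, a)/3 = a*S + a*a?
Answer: -2758974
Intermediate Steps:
Q(S, a) = -15 + 3*a² + 3*S*a (Q(S, a) = -15 + 3*(a*S + a*a) = -15 + 3*(S*a + a²) = -15 + 3*(a² + S*a) = -15 + (3*a² + 3*S*a) = -15 + 3*a² + 3*S*a)
L = -2 (L = (½)*(-4) = -2)
J(n, z) = 0 (J(n, z) = -2 - 1*(-2) = -2 + 2 = 0)
j(w, k) = 0 (j(w, k) = 0² = 0)
P(X, G) = 489 + X + 2*G (P(X, G) = (X + G) + ((-15 + 3*24² + 3*(-17)*24) + G) = (G + X) + ((-15 + 3*576 - 1224) + G) = (G + X) + ((-15 + 1728 - 1224) + G) = (G + X) + (489 + G) = 489 + X + 2*G)
P(j(-8, 18), -1871) - 1*2755721 = (489 + 0 + 2*(-1871)) - 1*2755721 = (489 + 0 - 3742) - 2755721 = -3253 - 2755721 = -2758974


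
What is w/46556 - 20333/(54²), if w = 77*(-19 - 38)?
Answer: -59963842/8484831 ≈ -7.0672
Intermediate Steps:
w = -4389 (w = 77*(-57) = -4389)
w/46556 - 20333/(54²) = -4389/46556 - 20333/(54²) = -4389*1/46556 - 20333/2916 = -4389/46556 - 20333*1/2916 = -4389/46556 - 20333/2916 = -59963842/8484831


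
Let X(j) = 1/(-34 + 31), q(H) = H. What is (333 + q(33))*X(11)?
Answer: -122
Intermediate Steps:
X(j) = -1/3 (X(j) = 1/(-3) = -1/3)
(333 + q(33))*X(11) = (333 + 33)*(-1/3) = 366*(-1/3) = -122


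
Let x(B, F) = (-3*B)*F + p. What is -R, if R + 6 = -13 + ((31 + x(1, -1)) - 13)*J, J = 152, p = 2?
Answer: -3477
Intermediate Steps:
x(B, F) = 2 - 3*B*F (x(B, F) = (-3*B)*F + 2 = -3*B*F + 2 = 2 - 3*B*F)
R = 3477 (R = -6 + (-13 + ((31 + (2 - 3*1*(-1))) - 13)*152) = -6 + (-13 + ((31 + (2 + 3)) - 13)*152) = -6 + (-13 + ((31 + 5) - 13)*152) = -6 + (-13 + (36 - 13)*152) = -6 + (-13 + 23*152) = -6 + (-13 + 3496) = -6 + 3483 = 3477)
-R = -1*3477 = -3477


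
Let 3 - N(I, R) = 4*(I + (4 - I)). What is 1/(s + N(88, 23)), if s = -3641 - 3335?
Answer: -1/6989 ≈ -0.00014308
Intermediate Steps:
s = -6976
N(I, R) = -13 (N(I, R) = 3 - 4*(I + (4 - I)) = 3 - 4*4 = 3 - 1*16 = 3 - 16 = -13)
1/(s + N(88, 23)) = 1/(-6976 - 13) = 1/(-6989) = -1/6989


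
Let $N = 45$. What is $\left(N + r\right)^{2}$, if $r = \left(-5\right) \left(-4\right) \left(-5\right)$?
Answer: $3025$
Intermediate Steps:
$r = -100$ ($r = 20 \left(-5\right) = -100$)
$\left(N + r\right)^{2} = \left(45 - 100\right)^{2} = \left(-55\right)^{2} = 3025$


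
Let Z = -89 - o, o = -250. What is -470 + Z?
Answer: -309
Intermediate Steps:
Z = 161 (Z = -89 - 1*(-250) = -89 + 250 = 161)
-470 + Z = -470 + 161 = -309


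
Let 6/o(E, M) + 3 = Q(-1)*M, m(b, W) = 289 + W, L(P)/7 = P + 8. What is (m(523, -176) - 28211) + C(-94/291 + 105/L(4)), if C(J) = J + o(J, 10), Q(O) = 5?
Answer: -1537127687/54708 ≈ -28097.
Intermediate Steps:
L(P) = 56 + 7*P (L(P) = 7*(P + 8) = 7*(8 + P) = 56 + 7*P)
o(E, M) = 6/(-3 + 5*M)
C(J) = 6/47 + J (C(J) = J + 6/(-3 + 5*10) = J + 6/(-3 + 50) = J + 6/47 = 6/47 + J)
(m(523, -176) - 28211) + C(-94/291 + 105/L(4)) = ((289 - 176) - 28211) + (6/47 + (-94/291 + 105/(56 + 7*4))) = (113 - 28211) + (6/47 + (-94*1/291 + 105/(56 + 28))) = -28098 + (6/47 + (-94/291 + 105/84)) = -28098 + (6/47 + (-94/291 + 105*(1/84))) = -28098 + (6/47 + (-94/291 + 5/4)) = -28098 + (6/47 + 1079/1164) = -28098 + 57697/54708 = -1537127687/54708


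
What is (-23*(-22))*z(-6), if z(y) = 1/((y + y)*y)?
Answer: 253/36 ≈ 7.0278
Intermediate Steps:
z(y) = 1/(2*y²) (z(y) = 1/(((2*y))*y) = (1/(2*y))/y = 1/(2*y²))
(-23*(-22))*z(-6) = (-23*(-22))*((½)/(-6)²) = 506*((½)*(1/36)) = 506*(1/72) = 253/36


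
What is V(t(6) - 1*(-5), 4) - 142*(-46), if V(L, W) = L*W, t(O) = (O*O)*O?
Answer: 7416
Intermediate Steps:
t(O) = O³ (t(O) = O²*O = O³)
V(t(6) - 1*(-5), 4) - 142*(-46) = (6³ - 1*(-5))*4 - 142*(-46) = (216 + 5)*4 + 6532 = 221*4 + 6532 = 884 + 6532 = 7416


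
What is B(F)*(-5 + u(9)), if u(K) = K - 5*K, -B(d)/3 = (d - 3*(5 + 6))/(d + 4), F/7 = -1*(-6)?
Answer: 1107/46 ≈ 24.065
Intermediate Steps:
F = 42 (F = 7*(-1*(-6)) = 7*6 = 42)
B(d) = -3*(-33 + d)/(4 + d) (B(d) = -3*(d - 3*(5 + 6))/(d + 4) = -3*(d - 3*11)/(4 + d) = -3*(d - 33)/(4 + d) = -3*(-33 + d)/(4 + d))
u(K) = -4*K
B(F)*(-5 + u(9)) = (3*(33 - 1*42)/(4 + 42))*(-5 - 4*9) = (3*(33 - 42)/46)*(-5 - 36) = (3*(1/46)*(-9))*(-41) = -27/46*(-41) = 1107/46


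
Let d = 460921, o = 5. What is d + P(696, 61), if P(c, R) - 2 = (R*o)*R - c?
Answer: 478832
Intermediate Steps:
P(c, R) = 2 - c + 5*R² (P(c, R) = 2 + ((R*5)*R - c) = 2 + ((5*R)*R - c) = 2 + (5*R² - c) = 2 + (-c + 5*R²) = 2 - c + 5*R²)
d + P(696, 61) = 460921 + (2 - 1*696 + 5*61²) = 460921 + (2 - 696 + 5*3721) = 460921 + (2 - 696 + 18605) = 460921 + 17911 = 478832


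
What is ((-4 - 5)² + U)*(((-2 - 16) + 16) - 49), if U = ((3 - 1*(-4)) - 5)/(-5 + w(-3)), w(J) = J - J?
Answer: -20553/5 ≈ -4110.6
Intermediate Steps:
w(J) = 0
U = -⅖ (U = ((3 - 1*(-4)) - 5)/(-5 + 0) = ((3 + 4) - 5)/(-5) = (7 - 5)*(-⅕) = 2*(-⅕) = -⅖ ≈ -0.40000)
((-4 - 5)² + U)*(((-2 - 16) + 16) - 49) = ((-4 - 5)² - ⅖)*(((-2 - 16) + 16) - 49) = ((-9)² - ⅖)*((-18 + 16) - 49) = (81 - ⅖)*(-2 - 49) = (403/5)*(-51) = -20553/5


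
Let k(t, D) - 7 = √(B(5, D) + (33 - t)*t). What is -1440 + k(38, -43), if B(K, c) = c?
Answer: -1433 + I*√233 ≈ -1433.0 + 15.264*I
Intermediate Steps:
k(t, D) = 7 + √(D + t*(33 - t)) (k(t, D) = 7 + √(D + (33 - t)*t) = 7 + √(D + t*(33 - t)))
-1440 + k(38, -43) = -1440 + (7 + √(-43 - 1*38² + 33*38)) = -1440 + (7 + √(-43 - 1*1444 + 1254)) = -1440 + (7 + √(-43 - 1444 + 1254)) = -1440 + (7 + √(-233)) = -1440 + (7 + I*√233) = -1433 + I*√233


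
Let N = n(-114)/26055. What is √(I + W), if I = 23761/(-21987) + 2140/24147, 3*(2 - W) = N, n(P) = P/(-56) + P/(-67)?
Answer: √6516419090443485783479465/2542713952170 ≈ 1.0039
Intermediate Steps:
n(P) = -123*P/3752 (n(P) = P*(-1/56) + P*(-1/67) = -P/56 - P/67 = -123*P/3752)
N = 779/5431020 (N = -123/3752*(-114)/26055 = (7011/1876)*(1/26055) = 779/5431020 ≈ 0.00014344)
W = 32585341/16293060 (W = 2 - ⅓*779/5431020 = 2 - 779/16293060 = 32585341/16293060 ≈ 2.0000)
I = -6502527/6554569 (I = 23761*(-1/21987) + 2140*(1/24147) = -23761/21987 + 2140/24147 = -6502527/6554569 ≈ -0.99206)
√(I + W) = √(-6502527/6554569 + 32585341/16293060) = √(15376686201487/15256283713020) = √6516419090443485783479465/2542713952170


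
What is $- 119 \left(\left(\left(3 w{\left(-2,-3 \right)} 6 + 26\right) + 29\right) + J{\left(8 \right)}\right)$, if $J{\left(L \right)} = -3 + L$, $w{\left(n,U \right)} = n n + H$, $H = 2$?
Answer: $-19992$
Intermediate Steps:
$w{\left(n,U \right)} = 2 + n^{2}$ ($w{\left(n,U \right)} = n n + 2 = n^{2} + 2 = 2 + n^{2}$)
$- 119 \left(\left(\left(3 w{\left(-2,-3 \right)} 6 + 26\right) + 29\right) + J{\left(8 \right)}\right) = - 119 \left(\left(\left(3 \left(2 + \left(-2\right)^{2}\right) 6 + 26\right) + 29\right) + \left(-3 + 8\right)\right) = - 119 \left(\left(\left(3 \left(2 + 4\right) 6 + 26\right) + 29\right) + 5\right) = - 119 \left(\left(\left(3 \cdot 6 \cdot 6 + 26\right) + 29\right) + 5\right) = - 119 \left(\left(\left(18 \cdot 6 + 26\right) + 29\right) + 5\right) = - 119 \left(\left(\left(108 + 26\right) + 29\right) + 5\right) = - 119 \left(\left(134 + 29\right) + 5\right) = - 119 \left(163 + 5\right) = \left(-119\right) 168 = -19992$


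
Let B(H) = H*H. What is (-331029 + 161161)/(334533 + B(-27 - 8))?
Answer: -84934/167879 ≈ -0.50592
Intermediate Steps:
B(H) = H**2
(-331029 + 161161)/(334533 + B(-27 - 8)) = (-331029 + 161161)/(334533 + (-27 - 8)**2) = -169868/(334533 + (-35)**2) = -169868/(334533 + 1225) = -169868/335758 = -169868*1/335758 = -84934/167879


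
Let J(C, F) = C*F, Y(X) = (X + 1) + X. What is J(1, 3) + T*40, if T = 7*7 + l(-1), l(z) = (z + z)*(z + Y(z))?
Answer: 2123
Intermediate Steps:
Y(X) = 1 + 2*X (Y(X) = (1 + X) + X = 1 + 2*X)
l(z) = 2*z*(1 + 3*z) (l(z) = (z + z)*(z + (1 + 2*z)) = (2*z)*(1 + 3*z) = 2*z*(1 + 3*z))
T = 53 (T = 7*7 + 2*(-1)*(1 + 3*(-1)) = 49 + 2*(-1)*(1 - 3) = 49 + 2*(-1)*(-2) = 49 + 4 = 53)
J(1, 3) + T*40 = 1*3 + 53*40 = 3 + 2120 = 2123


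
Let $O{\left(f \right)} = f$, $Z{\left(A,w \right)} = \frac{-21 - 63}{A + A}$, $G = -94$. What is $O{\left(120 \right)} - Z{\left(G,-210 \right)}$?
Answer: $\frac{5619}{47} \approx 119.55$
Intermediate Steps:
$Z{\left(A,w \right)} = - \frac{42}{A}$ ($Z{\left(A,w \right)} = - \frac{84}{2 A} = - 84 \frac{1}{2 A} = - \frac{42}{A}$)
$O{\left(120 \right)} - Z{\left(G,-210 \right)} = 120 - - \frac{42}{-94} = 120 - \left(-42\right) \left(- \frac{1}{94}\right) = 120 - \frac{21}{47} = \frac{5619}{47}$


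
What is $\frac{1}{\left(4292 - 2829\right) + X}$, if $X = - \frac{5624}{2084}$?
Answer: $\frac{521}{760817} \approx 0.00068479$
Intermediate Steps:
$X = - \frac{1406}{521}$ ($X = \left(-5624\right) \frac{1}{2084} = - \frac{1406}{521} \approx -2.6987$)
$\frac{1}{\left(4292 - 2829\right) + X} = \frac{1}{\left(4292 - 2829\right) - \frac{1406}{521}} = \frac{1}{1463 - \frac{1406}{521}} = \frac{1}{\frac{760817}{521}} = \frac{521}{760817}$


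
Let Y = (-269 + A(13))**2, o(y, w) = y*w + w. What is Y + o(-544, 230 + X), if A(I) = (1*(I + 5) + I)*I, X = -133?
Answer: -34715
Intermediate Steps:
o(y, w) = w + w*y (o(y, w) = w*y + w = w + w*y)
A(I) = I*(5 + 2*I) (A(I) = (1*(5 + I) + I)*I = ((5 + I) + I)*I = (5 + 2*I)*I = I*(5 + 2*I))
Y = 17956 (Y = (-269 + 13*(5 + 2*13))**2 = (-269 + 13*(5 + 26))**2 = (-269 + 13*31)**2 = (-269 + 403)**2 = 134**2 = 17956)
Y + o(-544, 230 + X) = 17956 + (230 - 133)*(1 - 544) = 17956 + 97*(-543) = 17956 - 52671 = -34715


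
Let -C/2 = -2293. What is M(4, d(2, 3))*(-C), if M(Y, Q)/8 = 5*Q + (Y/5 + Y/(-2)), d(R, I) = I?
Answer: -2531472/5 ≈ -5.0629e+5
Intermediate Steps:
C = 4586 (C = -2*(-2293) = 4586)
M(Y, Q) = 40*Q - 12*Y/5 (M(Y, Q) = 8*(5*Q + (Y/5 + Y/(-2))) = 8*(5*Q + (Y*(1/5) + Y*(-1/2))) = 8*(5*Q + (Y/5 - Y/2)) = 8*(5*Q - 3*Y/10) = 40*Q - 12*Y/5)
M(4, d(2, 3))*(-C) = (40*3 - 12/5*4)*(-1*4586) = (120 - 48/5)*(-4586) = (552/5)*(-4586) = -2531472/5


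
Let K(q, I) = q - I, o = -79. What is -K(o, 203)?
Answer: 282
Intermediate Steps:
-K(o, 203) = -(-79 - 1*203) = -(-79 - 203) = -1*(-282) = 282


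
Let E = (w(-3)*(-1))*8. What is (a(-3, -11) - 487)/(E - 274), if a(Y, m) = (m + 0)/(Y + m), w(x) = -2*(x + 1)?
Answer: 2269/1428 ≈ 1.5889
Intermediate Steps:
w(x) = -2 - 2*x (w(x) = -2*(1 + x) = -2 - 2*x)
a(Y, m) = m/(Y + m)
E = -32 (E = ((-2 - 2*(-3))*(-1))*8 = ((-2 + 6)*(-1))*8 = (4*(-1))*8 = -4*8 = -32)
(a(-3, -11) - 487)/(E - 274) = (-11/(-3 - 11) - 487)/(-32 - 274) = (-11/(-14) - 487)/(-306) = (-11*(-1/14) - 487)*(-1/306) = (11/14 - 487)*(-1/306) = -6807/14*(-1/306) = 2269/1428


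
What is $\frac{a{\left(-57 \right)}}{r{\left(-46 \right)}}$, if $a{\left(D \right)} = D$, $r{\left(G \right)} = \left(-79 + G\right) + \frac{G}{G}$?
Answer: $\frac{57}{124} \approx 0.45968$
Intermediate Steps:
$r{\left(G \right)} = -78 + G$ ($r{\left(G \right)} = \left(-79 + G\right) + 1 = -78 + G$)
$\frac{a{\left(-57 \right)}}{r{\left(-46 \right)}} = - \frac{57}{-78 - 46} = - \frac{57}{-124} = \left(-57\right) \left(- \frac{1}{124}\right) = \frac{57}{124}$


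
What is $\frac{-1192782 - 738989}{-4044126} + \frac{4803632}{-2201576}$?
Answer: $- \frac{1896694049317}{1112931342822} \approx -1.7042$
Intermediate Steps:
$\frac{-1192782 - 738989}{-4044126} + \frac{4803632}{-2201576} = \left(-1931771\right) \left(- \frac{1}{4044126}\right) + 4803632 \left(- \frac{1}{2201576}\right) = \frac{1931771}{4044126} - \frac{600454}{275197} = - \frac{1896694049317}{1112931342822}$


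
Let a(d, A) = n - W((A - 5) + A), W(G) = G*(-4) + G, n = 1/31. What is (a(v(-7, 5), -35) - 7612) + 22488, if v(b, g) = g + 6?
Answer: 454182/31 ≈ 14651.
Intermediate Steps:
n = 1/31 ≈ 0.032258
v(b, g) = 6 + g
W(G) = -3*G (W(G) = -4*G + G = -3*G)
a(d, A) = -464/31 + 6*A (a(d, A) = 1/31 - (-3)*((A - 5) + A) = 1/31 - (-3)*((-5 + A) + A) = 1/31 - (-3)*(-5 + 2*A) = 1/31 - (15 - 6*A) = 1/31 + (-15 + 6*A) = -464/31 + 6*A)
(a(v(-7, 5), -35) - 7612) + 22488 = ((-464/31 + 6*(-35)) - 7612) + 22488 = ((-464/31 - 210) - 7612) + 22488 = (-6974/31 - 7612) + 22488 = -242946/31 + 22488 = 454182/31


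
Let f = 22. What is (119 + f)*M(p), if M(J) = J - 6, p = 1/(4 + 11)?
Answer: -4183/5 ≈ -836.60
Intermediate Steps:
p = 1/15 ≈ 0.066667
M(J) = -6 + J
(119 + f)*M(p) = (119 + 22)*(-6 + 1/15) = 141*(-89/15) = -4183/5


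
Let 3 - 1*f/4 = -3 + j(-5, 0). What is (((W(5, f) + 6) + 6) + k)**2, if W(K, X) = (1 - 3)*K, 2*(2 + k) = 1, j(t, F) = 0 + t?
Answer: 1/4 ≈ 0.25000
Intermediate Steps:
j(t, F) = t
k = -3/2 (k = -2 + (1/2)*1 = -2 + 1/2 = -3/2 ≈ -1.5000)
f = 44 (f = 12 - 4*(-3 - 5) = 12 - 4*(-8) = 12 + 32 = 44)
W(K, X) = -2*K
(((W(5, f) + 6) + 6) + k)**2 = (((-2*5 + 6) + 6) - 3/2)**2 = (((-10 + 6) + 6) - 3/2)**2 = ((-4 + 6) - 3/2)**2 = (2 - 3/2)**2 = (1/2)**2 = 1/4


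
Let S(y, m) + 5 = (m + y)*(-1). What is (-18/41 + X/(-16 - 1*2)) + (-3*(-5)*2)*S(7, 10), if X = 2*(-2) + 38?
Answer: -244399/369 ≈ -662.33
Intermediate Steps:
X = 34 (X = -4 + 38 = 34)
S(y, m) = -5 - m - y (S(y, m) = -5 + (m + y)*(-1) = -5 + (-m - y) = -5 - m - y)
(-18/41 + X/(-16 - 1*2)) + (-3*(-5)*2)*S(7, 10) = (-18/41 + 34/(-16 - 1*2)) + (-3*(-5)*2)*(-5 - 1*10 - 1*7) = (-18*1/41 + 34/(-16 - 2)) + (15*2)*(-5 - 10 - 7) = (-18/41 + 34/(-18)) + 30*(-22) = (-18/41 + 34*(-1/18)) - 660 = (-18/41 - 17/9) - 660 = -859/369 - 660 = -244399/369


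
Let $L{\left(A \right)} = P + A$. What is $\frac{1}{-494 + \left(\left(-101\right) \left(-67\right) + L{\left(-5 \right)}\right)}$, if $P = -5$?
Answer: $\frac{1}{6263} \approx 0.00015967$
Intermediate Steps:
$L{\left(A \right)} = -5 + A$
$\frac{1}{-494 + \left(\left(-101\right) \left(-67\right) + L{\left(-5 \right)}\right)} = \frac{1}{-494 - -6757} = \frac{1}{-494 + \left(6767 - 10\right)} = \frac{1}{-494 + 6757} = \frac{1}{6263}$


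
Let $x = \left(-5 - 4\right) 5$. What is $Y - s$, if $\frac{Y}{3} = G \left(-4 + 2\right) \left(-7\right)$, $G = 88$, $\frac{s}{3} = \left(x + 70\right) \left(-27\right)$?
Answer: $5721$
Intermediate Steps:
$x = -45$ ($x = \left(-9\right) 5 = -45$)
$s = -2025$ ($s = 3 \left(-45 + 70\right) \left(-27\right) = 3 \cdot 25 \left(-27\right) = 3 \left(-675\right) = -2025$)
$Y = 3696$ ($Y = 3 \cdot 88 \left(-4 + 2\right) \left(-7\right) = 3 \cdot 88 \left(\left(-2\right) \left(-7\right)\right) = 3 \cdot 88 \cdot 14 = 3 \cdot 1232 = 3696$)
$Y - s = 3696 - -2025 = 3696 + 2025 = 5721$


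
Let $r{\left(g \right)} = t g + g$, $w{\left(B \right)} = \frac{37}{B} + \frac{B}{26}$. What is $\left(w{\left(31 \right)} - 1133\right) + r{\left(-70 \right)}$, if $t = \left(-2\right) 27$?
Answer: $\frac{2078985}{806} \approx 2579.4$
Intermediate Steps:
$t = -54$
$w{\left(B \right)} = \frac{37}{B} + \frac{B}{26}$ ($w{\left(B \right)} = \frac{37}{B} + B \frac{1}{26} = \frac{37}{B} + \frac{B}{26}$)
$r{\left(g \right)} = - 53 g$ ($r{\left(g \right)} = - 54 g + g = - 53 g$)
$\left(w{\left(31 \right)} - 1133\right) + r{\left(-70 \right)} = \left(\left(\frac{37}{31} + \frac{1}{26} \cdot 31\right) - 1133\right) - -3710 = \left(\left(37 \cdot \frac{1}{31} + \frac{31}{26}\right) - 1133\right) + 3710 = \left(\left(\frac{37}{31} + \frac{31}{26}\right) - 1133\right) + 3710 = \left(\frac{1923}{806} - 1133\right) + 3710 = - \frac{911275}{806} + 3710 = \frac{2078985}{806}$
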